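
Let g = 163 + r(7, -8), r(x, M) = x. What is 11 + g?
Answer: 181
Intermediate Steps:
g = 170 (g = 163 + 7 = 170)
11 + g = 11 + 170 = 181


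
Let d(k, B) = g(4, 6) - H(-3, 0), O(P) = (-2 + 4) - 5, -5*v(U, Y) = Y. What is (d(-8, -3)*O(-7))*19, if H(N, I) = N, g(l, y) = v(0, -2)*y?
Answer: -1539/5 ≈ -307.80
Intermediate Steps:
v(U, Y) = -Y/5
O(P) = -3 (O(P) = 2 - 5 = -3)
g(l, y) = 2*y/5 (g(l, y) = (-1/5*(-2))*y = 2*y/5)
d(k, B) = 27/5 (d(k, B) = (2/5)*6 - 1*(-3) = 12/5 + 3 = 27/5)
(d(-8, -3)*O(-7))*19 = ((27/5)*(-3))*19 = -81/5*19 = -1539/5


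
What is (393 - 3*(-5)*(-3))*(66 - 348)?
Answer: -98136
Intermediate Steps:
(393 - 3*(-5)*(-3))*(66 - 348) = (393 + 15*(-3))*(-282) = (393 - 45)*(-282) = 348*(-282) = -98136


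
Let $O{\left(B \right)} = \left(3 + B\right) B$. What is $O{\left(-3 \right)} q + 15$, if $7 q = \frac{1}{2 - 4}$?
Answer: $15$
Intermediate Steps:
$O{\left(B \right)} = B \left(3 + B\right)$
$q = - \frac{1}{14}$ ($q = \frac{1}{7 \left(2 - 4\right)} = \frac{1}{7 \left(-2\right)} = \frac{1}{7} \left(- \frac{1}{2}\right) = - \frac{1}{14} \approx -0.071429$)
$O{\left(-3 \right)} q + 15 = - 3 \left(3 - 3\right) \left(- \frac{1}{14}\right) + 15 = \left(-3\right) 0 \left(- \frac{1}{14}\right) + 15 = 0 \left(- \frac{1}{14}\right) + 15 = 0 + 15 = 15$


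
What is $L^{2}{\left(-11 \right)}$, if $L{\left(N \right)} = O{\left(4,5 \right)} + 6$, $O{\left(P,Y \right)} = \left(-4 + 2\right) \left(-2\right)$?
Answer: $100$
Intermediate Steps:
$O{\left(P,Y \right)} = 4$ ($O{\left(P,Y \right)} = \left(-2\right) \left(-2\right) = 4$)
$L{\left(N \right)} = 10$ ($L{\left(N \right)} = 4 + 6 = 10$)
$L^{2}{\left(-11 \right)} = 10^{2} = 100$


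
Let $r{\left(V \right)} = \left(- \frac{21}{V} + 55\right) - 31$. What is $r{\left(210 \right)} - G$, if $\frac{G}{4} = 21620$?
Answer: $- \frac{864561}{10} \approx -86456.0$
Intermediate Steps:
$G = 86480$ ($G = 4 \cdot 21620 = 86480$)
$r{\left(V \right)} = 24 - \frac{21}{V}$ ($r{\left(V \right)} = \left(55 - \frac{21}{V}\right) - 31 = 24 - \frac{21}{V}$)
$r{\left(210 \right)} - G = \left(24 - \frac{21}{210}\right) - 86480 = \left(24 - \frac{1}{10}\right) - 86480 = \frac{239}{10} - 86480 = - \frac{864561}{10}$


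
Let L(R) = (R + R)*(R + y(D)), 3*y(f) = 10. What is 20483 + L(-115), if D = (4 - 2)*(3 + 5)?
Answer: 138499/3 ≈ 46166.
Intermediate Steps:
D = 16 (D = 2*8 = 16)
y(f) = 10/3 (y(f) = (⅓)*10 = 10/3)
L(R) = 2*R*(10/3 + R) (L(R) = (R + R)*(R + 10/3) = (2*R)*(10/3 + R) = 2*R*(10/3 + R))
20483 + L(-115) = 20483 + (⅔)*(-115)*(10 + 3*(-115)) = 20483 + (⅔)*(-115)*(10 - 345) = 20483 + (⅔)*(-115)*(-335) = 20483 + 77050/3 = 138499/3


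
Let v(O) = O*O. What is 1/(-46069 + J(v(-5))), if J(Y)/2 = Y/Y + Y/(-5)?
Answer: -1/46077 ≈ -2.1703e-5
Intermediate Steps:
v(O) = O**2
J(Y) = 2 - 2*Y/5 (J(Y) = 2*(Y/Y + Y/(-5)) = 2*(1 + Y*(-1/5)) = 2*(1 - Y/5) = 2 - 2*Y/5)
1/(-46069 + J(v(-5))) = 1/(-46069 + (2 - 2/5*(-5)**2)) = 1/(-46069 + (2 - 2/5*25)) = 1/(-46069 + (2 - 10)) = 1/(-46069 - 8) = 1/(-46077) = -1/46077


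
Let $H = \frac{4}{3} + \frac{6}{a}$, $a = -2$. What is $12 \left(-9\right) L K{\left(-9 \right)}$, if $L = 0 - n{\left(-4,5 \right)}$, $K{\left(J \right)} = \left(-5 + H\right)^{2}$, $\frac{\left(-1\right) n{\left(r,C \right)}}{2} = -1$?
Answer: $9600$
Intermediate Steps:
$n{\left(r,C \right)} = 2$ ($n{\left(r,C \right)} = \left(-2\right) \left(-1\right) = 2$)
$H = - \frac{5}{3}$ ($H = \frac{4}{3} + \frac{6}{-2} = 4 \cdot \frac{1}{3} + 6 \left(- \frac{1}{2}\right) = \frac{4}{3} - 3 = - \frac{5}{3} \approx -1.6667$)
$K{\left(J \right)} = \frac{400}{9}$ ($K{\left(J \right)} = \left(-5 - \frac{5}{3}\right)^{2} = \left(- \frac{20}{3}\right)^{2} = \frac{400}{9}$)
$L = -2$ ($L = 0 - 2 = -2$)
$12 \left(-9\right) L K{\left(-9 \right)} = 12 \left(-9\right) \left(-2\right) \frac{400}{9} = \left(-108\right) \left(-2\right) \frac{400}{9} = 216 \cdot \frac{400}{9} = 9600$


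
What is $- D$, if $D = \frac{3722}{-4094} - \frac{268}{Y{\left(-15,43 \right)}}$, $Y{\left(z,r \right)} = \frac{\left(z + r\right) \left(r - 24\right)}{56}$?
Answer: $\frac{1132551}{38893} \approx 29.12$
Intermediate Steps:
$Y{\left(z,r \right)} = \frac{\left(-24 + r\right) \left(r + z\right)}{56}$ ($Y{\left(z,r \right)} = \left(r + z\right) \left(-24 + r\right) \frac{1}{56} = \left(-24 + r\right) \left(r + z\right) \frac{1}{56} = \frac{\left(-24 + r\right) \left(r + z\right)}{56}$)
$D = - \frac{1132551}{38893}$ ($D = \frac{3722}{-4094} - \frac{268}{\left(- \frac{3}{7}\right) 43 - - \frac{45}{7} + \frac{43^{2}}{56} + \frac{1}{56} \cdot 43 \left(-15\right)} = 3722 \left(- \frac{1}{4094}\right) - \frac{268}{- \frac{129}{7} + \frac{45}{7} + \frac{1}{56} \cdot 1849 - \frac{645}{56}} = - \frac{1861}{2047} - \frac{268}{- \frac{129}{7} + \frac{45}{7} + \frac{1849}{56} - \frac{645}{56}} = - \frac{1861}{2047} - \frac{268}{\frac{19}{2}} = - \frac{1861}{2047} - \frac{536}{19} = - \frac{1132551}{38893} \approx -29.12$)
$- D = \left(-1\right) \left(- \frac{1132551}{38893}\right) = \frac{1132551}{38893}$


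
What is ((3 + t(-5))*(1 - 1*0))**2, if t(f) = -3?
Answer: 0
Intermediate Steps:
((3 + t(-5))*(1 - 1*0))**2 = ((3 - 3)*(1 - 1*0))**2 = (0*(1 + 0))**2 = (0*1)**2 = 0**2 = 0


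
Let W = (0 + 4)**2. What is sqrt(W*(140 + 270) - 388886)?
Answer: I*sqrt(382326) ≈ 618.33*I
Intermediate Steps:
W = 16 (W = 4**2 = 16)
sqrt(W*(140 + 270) - 388886) = sqrt(16*(140 + 270) - 388886) = sqrt(16*410 - 388886) = sqrt(6560 - 388886) = sqrt(-382326) = I*sqrt(382326)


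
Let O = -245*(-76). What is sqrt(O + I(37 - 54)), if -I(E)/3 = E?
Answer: sqrt(18671) ≈ 136.64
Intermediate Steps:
I(E) = -3*E
O = 18620
sqrt(O + I(37 - 54)) = sqrt(18620 - 3*(37 - 54)) = sqrt(18620 - 3*(-17)) = sqrt(18620 + 51) = sqrt(18671)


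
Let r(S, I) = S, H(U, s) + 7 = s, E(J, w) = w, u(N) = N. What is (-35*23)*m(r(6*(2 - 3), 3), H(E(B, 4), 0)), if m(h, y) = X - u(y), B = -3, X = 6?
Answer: -10465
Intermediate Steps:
H(U, s) = -7 + s
m(h, y) = 6 - y
(-35*23)*m(r(6*(2 - 3), 3), H(E(B, 4), 0)) = (-35*23)*(6 - (-7 + 0)) = -805*(6 - 1*(-7)) = -805*(6 + 7) = -805*13 = -10465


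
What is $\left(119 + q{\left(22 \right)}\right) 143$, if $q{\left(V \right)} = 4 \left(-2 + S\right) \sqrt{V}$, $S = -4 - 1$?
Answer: $17017 - 4004 \sqrt{22} \approx -1763.4$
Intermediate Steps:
$S = -5$
$q{\left(V \right)} = - 28 \sqrt{V}$ ($q{\left(V \right)} = 4 \left(-2 - 5\right) \sqrt{V} = 4 \left(-7\right) \sqrt{V} = - 28 \sqrt{V}$)
$\left(119 + q{\left(22 \right)}\right) 143 = \left(119 - 28 \sqrt{22}\right) 143 = 17017 - 4004 \sqrt{22}$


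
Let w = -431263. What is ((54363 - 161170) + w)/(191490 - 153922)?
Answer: -269035/18784 ≈ -14.323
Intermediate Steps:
((54363 - 161170) + w)/(191490 - 153922) = ((54363 - 161170) - 431263)/(191490 - 153922) = (-106807 - 431263)/37568 = -538070*1/37568 = -269035/18784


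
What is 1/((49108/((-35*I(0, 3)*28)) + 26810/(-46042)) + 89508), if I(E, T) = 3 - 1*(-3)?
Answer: 33840870/3028726257793 ≈ 1.1173e-5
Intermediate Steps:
I(E, T) = 6 (I(E, T) = 3 + 3 = 6)
1/((49108/((-35*I(0, 3)*28)) + 26810/(-46042)) + 89508) = 1/((49108/((-35*6*28)) + 26810/(-46042)) + 89508) = 1/((49108/((-210*28)) + 26810*(-1/46042)) + 89508) = 1/((49108/(-5880) - 13405/23021) + 89508) = 1/((49108*(-1/5880) - 13405/23021) + 89508) = 1/((-12277/1470 - 13405/23021) + 89508) = 1/(-302334167/33840870 + 89508) = 1/(3028726257793/33840870) = 33840870/3028726257793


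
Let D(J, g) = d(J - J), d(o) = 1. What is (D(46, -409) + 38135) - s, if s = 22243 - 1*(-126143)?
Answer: -110250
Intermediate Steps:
D(J, g) = 1
s = 148386 (s = 22243 + 126143 = 148386)
(D(46, -409) + 38135) - s = (1 + 38135) - 1*148386 = 38136 - 148386 = -110250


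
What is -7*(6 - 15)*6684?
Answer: 421092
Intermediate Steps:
-7*(6 - 15)*6684 = -7*(-9)*6684 = 63*6684 = 421092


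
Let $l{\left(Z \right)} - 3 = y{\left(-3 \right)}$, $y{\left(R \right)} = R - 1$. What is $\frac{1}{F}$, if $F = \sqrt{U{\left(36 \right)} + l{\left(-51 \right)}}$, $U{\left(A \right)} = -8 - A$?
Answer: $- \frac{i \sqrt{5}}{15} \approx - 0.14907 i$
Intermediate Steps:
$y{\left(R \right)} = -1 + R$ ($y{\left(R \right)} = R - 1 = -1 + R$)
$l{\left(Z \right)} = -1$ ($l{\left(Z \right)} = 3 - 4 = -1$)
$F = 3 i \sqrt{5}$ ($F = \sqrt{\left(-8 - 36\right) - 1} = \sqrt{-44 - 1} = \sqrt{-45} = 3 i \sqrt{5} \approx 6.7082 i$)
$\frac{1}{F} = \frac{1}{3 i \sqrt{5}} = - \frac{i \sqrt{5}}{15}$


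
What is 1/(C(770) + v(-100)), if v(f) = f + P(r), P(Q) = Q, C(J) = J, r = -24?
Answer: 1/646 ≈ 0.0015480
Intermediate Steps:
v(f) = -24 + f (v(f) = f - 24 = -24 + f)
1/(C(770) + v(-100)) = 1/(770 + (-24 - 100)) = 1/(770 - 124) = 1/646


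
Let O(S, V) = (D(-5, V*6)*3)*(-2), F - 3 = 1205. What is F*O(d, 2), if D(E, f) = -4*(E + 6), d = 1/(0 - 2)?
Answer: 28992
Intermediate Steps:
F = 1208 (F = 3 + 1205 = 1208)
d = -½ (d = 1/(-2) = -½ ≈ -0.50000)
D(E, f) = -24 - 4*E (D(E, f) = -4*(6 + E) = -24 - 4*E)
O(S, V) = 24 (O(S, V) = ((-24 - 4*(-5))*3)*(-2) = ((-24 + 20)*3)*(-2) = -4*3*(-2) = -12*(-2) = 24)
F*O(d, 2) = 1208*24 = 28992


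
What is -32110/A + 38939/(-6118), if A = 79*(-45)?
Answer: 504529/189126 ≈ 2.6677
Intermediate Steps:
A = -3555
-32110/A + 38939/(-6118) = -32110/(-3555) + 38939/(-6118) = -32110*(-1/3555) + 38939*(-1/6118) = 6422/711 - 1693/266 = 504529/189126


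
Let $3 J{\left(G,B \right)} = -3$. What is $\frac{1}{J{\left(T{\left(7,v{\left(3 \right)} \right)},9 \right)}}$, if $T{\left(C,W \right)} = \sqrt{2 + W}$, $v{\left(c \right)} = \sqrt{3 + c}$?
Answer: $-1$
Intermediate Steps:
$J{\left(G,B \right)} = -1$ ($J{\left(G,B \right)} = \frac{1}{3} \left(-3\right) = -1$)
$\frac{1}{J{\left(T{\left(7,v{\left(3 \right)} \right)},9 \right)}} = \frac{1}{-1} = -1$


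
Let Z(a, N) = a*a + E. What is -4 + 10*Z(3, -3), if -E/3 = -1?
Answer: 116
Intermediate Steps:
E = 3 (E = -3*(-1) = 3)
Z(a, N) = 3 + a² (Z(a, N) = a*a + 3 = a² + 3 = 3 + a²)
-4 + 10*Z(3, -3) = -4 + 10*(3 + 3²) = -4 + 10*(3 + 9) = -4 + 10*12 = -4 + 120 = 116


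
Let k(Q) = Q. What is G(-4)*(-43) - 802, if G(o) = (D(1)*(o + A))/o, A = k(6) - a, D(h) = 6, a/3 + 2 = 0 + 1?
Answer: -959/2 ≈ -479.50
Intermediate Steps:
a = -3 (a = -6 + 3*(0 + 1) = -6 + 3*1 = -6 + 3 = -3)
A = 9 (A = 6 - 1*(-3) = 6 + 3 = 9)
G(o) = (54 + 6*o)/o (G(o) = (6*(o + 9))/o = (6*(9 + o))/o = (54 + 6*o)/o)
G(-4)*(-43) - 802 = (6 + 54/(-4))*(-43) - 802 = (6 + 54*(-1/4))*(-43) - 802 = (6 - 27/2)*(-43) - 802 = -15/2*(-43) - 802 = 645/2 - 802 = -959/2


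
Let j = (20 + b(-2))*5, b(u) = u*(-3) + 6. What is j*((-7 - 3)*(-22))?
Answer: 35200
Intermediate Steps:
b(u) = 6 - 3*u (b(u) = -3*u + 6 = 6 - 3*u)
j = 160 (j = (20 + (6 - 3*(-2)))*5 = (20 + (6 + 6))*5 = (20 + 12)*5 = 32*5 = 160)
j*((-7 - 3)*(-22)) = 160*((-7 - 3)*(-22)) = 160*(-10*(-22)) = 160*220 = 35200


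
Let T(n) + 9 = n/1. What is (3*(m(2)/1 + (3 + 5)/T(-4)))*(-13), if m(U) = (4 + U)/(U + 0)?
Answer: -93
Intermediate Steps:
m(U) = (4 + U)/U
T(n) = -9 + n (T(n) = -9 + n/1 = -9 + n*1 = -9 + n)
(3*(m(2)/1 + (3 + 5)/T(-4)))*(-13) = (3*(((4 + 2)/2)/1 + (3 + 5)/(-9 - 4)))*(-13) = (3*(((½)*6)*1 + 8/(-13)))*(-13) = (3*(3*1 + 8*(-1/13)))*(-13) = (3*(3 - 8/13))*(-13) = (3*(31/13))*(-13) = (93/13)*(-13) = -93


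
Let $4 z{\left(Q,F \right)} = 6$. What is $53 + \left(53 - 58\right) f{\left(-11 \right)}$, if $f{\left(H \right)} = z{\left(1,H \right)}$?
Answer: $\frac{91}{2} \approx 45.5$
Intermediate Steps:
$z{\left(Q,F \right)} = \frac{3}{2}$ ($z{\left(Q,F \right)} = \frac{1}{4} \cdot 6 = \frac{3}{2}$)
$f{\left(H \right)} = \frac{3}{2}$
$53 + \left(53 - 58\right) f{\left(-11 \right)} = 53 + \left(53 - 58\right) \frac{3}{2} = 53 - \frac{15}{2} = \frac{91}{2}$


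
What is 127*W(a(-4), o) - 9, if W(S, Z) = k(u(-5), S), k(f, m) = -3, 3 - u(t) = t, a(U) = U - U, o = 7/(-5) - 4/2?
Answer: -390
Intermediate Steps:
o = -17/5 (o = 7*(-⅕) - 4*½ = -7/5 - 2 = -17/5 ≈ -3.4000)
a(U) = 0
u(t) = 3 - t
W(S, Z) = -3
127*W(a(-4), o) - 9 = 127*(-3) - 9 = -381 - 9 = -390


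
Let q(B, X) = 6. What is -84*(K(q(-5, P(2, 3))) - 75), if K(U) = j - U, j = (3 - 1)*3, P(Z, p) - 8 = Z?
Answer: 6300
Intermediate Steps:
P(Z, p) = 8 + Z
j = 6 (j = 2*3 = 6)
K(U) = 6 - U
-84*(K(q(-5, P(2, 3))) - 75) = -84*((6 - 1*6) - 75) = -84*((6 - 6) - 75) = -84*(0 - 75) = -84*(-75) = 6300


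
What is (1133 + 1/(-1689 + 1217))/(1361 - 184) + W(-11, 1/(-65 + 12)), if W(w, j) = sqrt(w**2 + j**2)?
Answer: 534775/555544 + sqrt(339890)/53 ≈ 11.963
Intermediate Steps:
W(w, j) = sqrt(j**2 + w**2)
(1133 + 1/(-1689 + 1217))/(1361 - 184) + W(-11, 1/(-65 + 12)) = (1133 + 1/(-1689 + 1217))/(1361 - 184) + sqrt((1/(-65 + 12))**2 + (-11)**2) = (1133 + 1/(-472))/1177 + sqrt((1/(-53))**2 + 121) = (1133 - 1/472)*(1/1177) + sqrt((-1/53)**2 + 121) = (534775/472)*(1/1177) + sqrt(1/2809 + 121) = 534775/555544 + sqrt(339890/2809) = 534775/555544 + sqrt(339890)/53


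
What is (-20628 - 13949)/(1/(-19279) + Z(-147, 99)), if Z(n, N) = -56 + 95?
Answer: -666609983/751880 ≈ -886.59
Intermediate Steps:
Z(n, N) = 39
(-20628 - 13949)/(1/(-19279) + Z(-147, 99)) = (-20628 - 13949)/(1/(-19279) + 39) = -34577/(-1/19279 + 39) = -34577/751880/19279 = -34577*19279/751880 = -666609983/751880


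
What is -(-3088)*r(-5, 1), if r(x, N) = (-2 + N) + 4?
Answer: 9264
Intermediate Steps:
r(x, N) = 2 + N
-(-3088)*r(-5, 1) = -(-3088)*(2 + 1) = -(-3088)*3 = -1*(-9264) = 9264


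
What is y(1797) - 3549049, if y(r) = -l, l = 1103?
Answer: -3550152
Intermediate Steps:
y(r) = -1103 (y(r) = -1*1103 = -1103)
y(1797) - 3549049 = -1103 - 3549049 = -3550152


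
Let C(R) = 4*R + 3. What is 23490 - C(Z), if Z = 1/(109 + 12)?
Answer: 2841923/121 ≈ 23487.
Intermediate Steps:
Z = 1/121 ≈ 0.0082645
C(R) = 3 + 4*R
23490 - C(Z) = 23490 - (3 + 4*(1/121)) = 23490 - (3 + 4/121) = 23490 - 1*367/121 = 23490 - 367/121 = 2841923/121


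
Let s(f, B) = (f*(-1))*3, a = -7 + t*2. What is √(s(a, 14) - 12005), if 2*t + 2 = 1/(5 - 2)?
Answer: 33*I*√11 ≈ 109.45*I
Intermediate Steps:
t = -⅚ (t = -1 + 1/(2*(5 - 2)) = -1 + (½)/3 = -1 + (½)*(⅓) = -1 + ⅙ = -⅚ ≈ -0.83333)
a = -26/3 (a = -7 - ⅚*2 = -7 - 5/3 = -26/3 ≈ -8.6667)
s(f, B) = -3*f (s(f, B) = -f*3 = -3*f)
√(s(a, 14) - 12005) = √(-3*(-26/3) - 12005) = √(26 - 12005) = √(-11979) = 33*I*√11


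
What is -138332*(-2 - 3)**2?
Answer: -3458300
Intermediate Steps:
-138332*(-2 - 3)**2 = -138332*(-5)**2 = -138332*25 = -3458300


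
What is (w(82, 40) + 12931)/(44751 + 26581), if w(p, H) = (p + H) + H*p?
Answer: 16333/71332 ≈ 0.22897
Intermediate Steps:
w(p, H) = H + p + H*p (w(p, H) = (H + p) + H*p = H + p + H*p)
(w(82, 40) + 12931)/(44751 + 26581) = ((40 + 82 + 40*82) + 12931)/(44751 + 26581) = ((40 + 82 + 3280) + 12931)/71332 = (3402 + 12931)*(1/71332) = 16333*(1/71332) = 16333/71332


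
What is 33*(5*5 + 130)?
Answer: 5115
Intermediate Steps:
33*(5*5 + 130) = 33*(25 + 130) = 33*155 = 5115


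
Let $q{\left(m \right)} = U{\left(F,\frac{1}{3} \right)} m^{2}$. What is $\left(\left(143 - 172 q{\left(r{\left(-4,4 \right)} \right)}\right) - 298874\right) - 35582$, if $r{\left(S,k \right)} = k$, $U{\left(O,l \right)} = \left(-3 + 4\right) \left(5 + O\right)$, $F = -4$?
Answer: $-337065$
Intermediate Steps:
$U{\left(O,l \right)} = 5 + O$ ($U{\left(O,l \right)} = 1 \left(5 + O\right) = 5 + O$)
$q{\left(m \right)} = m^{2}$ ($q{\left(m \right)} = \left(5 - 4\right) m^{2} = 1 m^{2} = m^{2}$)
$\left(\left(143 - 172 q{\left(r{\left(-4,4 \right)} \right)}\right) - 298874\right) - 35582 = \left(\left(143 - 172 \cdot 4^{2}\right) - 298874\right) - 35582 = \left(\left(143 - 2752\right) - 298874\right) - 35582 = \left(-2609 - 298874\right) - 35582 = -301483 - 35582 = -337065$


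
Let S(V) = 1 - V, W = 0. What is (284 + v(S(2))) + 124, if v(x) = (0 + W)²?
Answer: 408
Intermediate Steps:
v(x) = 0 (v(x) = (0 + 0)² = 0² = 0)
(284 + v(S(2))) + 124 = (284 + 0) + 124 = 284 + 124 = 408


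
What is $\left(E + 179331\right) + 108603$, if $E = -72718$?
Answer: $215216$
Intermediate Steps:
$\left(E + 179331\right) + 108603 = \left(-72718 + 179331\right) + 108603 = 106613 + 108603 = 215216$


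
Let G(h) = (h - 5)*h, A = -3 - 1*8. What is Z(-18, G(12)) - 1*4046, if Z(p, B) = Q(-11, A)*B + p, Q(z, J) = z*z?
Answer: 6100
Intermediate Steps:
A = -11 (A = -3 - 8 = -11)
Q(z, J) = z²
G(h) = h*(-5 + h) (G(h) = (-5 + h)*h = h*(-5 + h))
Z(p, B) = p + 121*B (Z(p, B) = (-11)²*B + p = 121*B + p = p + 121*B)
Z(-18, G(12)) - 1*4046 = (-18 + 121*(12*(-5 + 12))) - 1*4046 = (-18 + 121*(12*7)) - 4046 = (-18 + 121*84) - 4046 = (-18 + 10164) - 4046 = 10146 - 4046 = 6100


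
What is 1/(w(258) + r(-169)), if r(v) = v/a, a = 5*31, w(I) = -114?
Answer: -155/17839 ≈ -0.0086888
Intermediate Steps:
a = 155
r(v) = v/155
1/(w(258) + r(-169)) = 1/(-114 + (1/155)*(-169)) = 1/(-114 - 169/155) = 1/(-17839/155) = -155/17839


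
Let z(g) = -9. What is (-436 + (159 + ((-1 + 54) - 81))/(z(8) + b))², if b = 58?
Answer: 450840289/2401 ≈ 1.8777e+5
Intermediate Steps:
(-436 + (159 + ((-1 + 54) - 81))/(z(8) + b))² = (-436 + (159 + ((-1 + 54) - 81))/(-9 + 58))² = (-436 + (159 + (53 - 81))/49)² = (-436 + (159 - 28)*(1/49))² = (-436 + 131*(1/49))² = (-436 + 131/49)² = (-21233/49)² = 450840289/2401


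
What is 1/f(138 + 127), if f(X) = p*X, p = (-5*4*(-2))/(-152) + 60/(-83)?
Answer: -1577/412075 ≈ -0.0038270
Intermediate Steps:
p = -1555/1577 (p = -20*(-2)*(-1/152) + 60*(-1/83) = 40*(-1/152) - 60/83 = -5/19 - 60/83 = -1555/1577 ≈ -0.98605)
f(X) = -1555*X/1577
1/f(138 + 127) = 1/(-1555*(138 + 127)/1577) = 1/(-1555/1577*265) = 1/(-412075/1577) = -1577/412075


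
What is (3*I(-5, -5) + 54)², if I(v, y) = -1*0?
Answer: 2916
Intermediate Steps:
I(v, y) = 0
(3*I(-5, -5) + 54)² = (3*0 + 54)² = (0 + 54)² = 54² = 2916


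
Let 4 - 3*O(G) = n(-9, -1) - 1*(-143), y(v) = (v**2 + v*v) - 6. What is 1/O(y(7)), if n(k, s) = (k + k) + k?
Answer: -3/112 ≈ -0.026786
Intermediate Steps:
y(v) = -6 + 2*v**2 (y(v) = (v**2 + v**2) - 6 = 2*v**2 - 6 = -6 + 2*v**2)
n(k, s) = 3*k (n(k, s) = 2*k + k = 3*k)
O(G) = -112/3 (O(G) = 4/3 - (3*(-9) - 1*(-143))/3 = 4/3 - (-27 + 143)/3 = 4/3 - 1/3*116 = 4/3 - 116/3 = -112/3)
1/O(y(7)) = 1/(-112/3) = -3/112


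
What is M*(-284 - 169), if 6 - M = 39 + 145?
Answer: 80634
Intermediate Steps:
M = -178 (M = 6 - (39 + 145) = 6 - 1*184 = 6 - 184 = -178)
M*(-284 - 169) = -178*(-284 - 169) = -178*(-453) = 80634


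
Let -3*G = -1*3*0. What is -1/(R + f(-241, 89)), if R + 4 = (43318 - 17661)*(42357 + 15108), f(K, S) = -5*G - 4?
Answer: -1/1474379497 ≈ -6.7825e-10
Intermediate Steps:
G = 0 (G = -(-1*3)*0/3 = -(-1)*0 = -⅓*0 = 0)
f(K, S) = -4 (f(K, S) = -5*0 - 4 = 0 - 4 = -4)
R = 1474379501 (R = -4 + (43318 - 17661)*(42357 + 15108) = -4 + 25657*57465 = -4 + 1474379505 = 1474379501)
-1/(R + f(-241, 89)) = -1/(1474379501 - 4) = -1/1474379497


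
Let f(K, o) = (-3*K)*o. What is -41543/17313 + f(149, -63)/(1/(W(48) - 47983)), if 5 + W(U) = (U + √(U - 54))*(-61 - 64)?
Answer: -26321924646827/17313 - 3520125*I*√6 ≈ -1.5204e+9 - 8.6225e+6*I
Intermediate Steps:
f(K, o) = -3*K*o
W(U) = -5 - 125*U - 125*√(-54 + U) (W(U) = -5 + (U + √(U - 54))*(-61 - 64) = -5 + (U + √(-54 + U))*(-125) = -5 + (-125*U - 125*√(-54 + U)) = -5 - 125*U - 125*√(-54 + U))
-41543/17313 + f(149, -63)/(1/(W(48) - 47983)) = -41543/17313 + (-3*149*(-63))/(1/((-5 - 125*48 - 125*√(-54 + 48)) - 47983)) = -41543*1/17313 + 28161/(1/((-5 - 6000 - 125*I*√6) - 47983)) = -41543/17313 + 28161/(1/((-5 - 6000 - 125*I*√6) - 47983)) = -41543/17313 + 28161/(1/((-6005 - 125*I*√6) - 47983)) = -41543/17313 + 28161/(1/(-53988 - 125*I*√6)) = -41543/17313 + 28161*(-53988 - 125*I*√6) = -41543/17313 + (-1520356068 - 3520125*I*√6) = -26321924646827/17313 - 3520125*I*√6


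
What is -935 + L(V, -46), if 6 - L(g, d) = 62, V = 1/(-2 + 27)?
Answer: -991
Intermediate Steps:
V = 1/25 ≈ 0.040000
L(g, d) = -56 (L(g, d) = 6 - 1*62 = 6 - 62 = -56)
-935 + L(V, -46) = -935 - 56 = -991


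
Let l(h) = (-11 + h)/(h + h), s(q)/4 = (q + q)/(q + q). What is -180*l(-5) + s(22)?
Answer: -284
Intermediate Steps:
s(q) = 4 (s(q) = 4*((q + q)/(q + q)) = 4*((2*q)/((2*q))) = 4*((2*q)*(1/(2*q))) = 4*1 = 4)
l(h) = (-11 + h)/(2*h) (l(h) = (-11 + h)/((2*h)) = (-11 + h)*(1/(2*h)) = (-11 + h)/(2*h))
-180*l(-5) + s(22) = -90*(-11 - 5)/(-5) + 4 = -90*(-1)*(-16)/5 + 4 = -180*8/5 + 4 = -288 + 4 = -284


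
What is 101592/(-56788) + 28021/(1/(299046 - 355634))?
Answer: -22511506409954/14197 ≈ -1.5857e+9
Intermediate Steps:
101592/(-56788) + 28021/(1/(299046 - 355634)) = 101592*(-1/56788) + 28021/(1/(-56588)) = -25398/14197 + 28021/(-1/56588) = -25398/14197 + 28021*(-56588) = -25398/14197 - 1585652348 = -22511506409954/14197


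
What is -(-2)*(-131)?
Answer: -262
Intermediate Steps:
-(-2)*(-131) = -1*262 = -262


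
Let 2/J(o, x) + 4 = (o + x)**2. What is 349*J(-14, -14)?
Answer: 349/390 ≈ 0.89487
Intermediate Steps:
J(o, x) = 2/(-4 + (o + x)**2)
349*J(-14, -14) = 349*(2/(-4 + (-14 - 14)**2)) = 349*(2/(-4 + (-28)**2)) = 349*(2/(-4 + 784)) = 349*(2/780) = 349*(2*(1/780)) = 349*(1/390) = 349/390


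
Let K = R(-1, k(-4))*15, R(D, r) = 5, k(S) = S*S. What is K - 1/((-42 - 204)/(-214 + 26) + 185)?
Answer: 1313381/17513 ≈ 74.995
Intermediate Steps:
k(S) = S²
K = 75 (K = 5*15 = 75)
K - 1/((-42 - 204)/(-214 + 26) + 185) = 75 - 1/((-42 - 204)/(-214 + 26) + 185) = 75 - 1/(-246/(-188) + 185) = 75 - 1/(-246*(-1/188) + 185) = 75 - 1/(123/94 + 185) = 75 - 1/17513/94 = 75 - 1*94/17513 = 75 - 94/17513 = 1313381/17513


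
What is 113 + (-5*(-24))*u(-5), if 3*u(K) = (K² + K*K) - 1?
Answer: 2073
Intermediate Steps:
u(K) = -⅓ + 2*K²/3 (u(K) = ((K² + K*K) - 1)/3 = ((K² + K²) - 1)/3 = (2*K² - 1)/3 = (-1 + 2*K²)/3 = -⅓ + 2*K²/3)
113 + (-5*(-24))*u(-5) = 113 + (-5*(-24))*(-⅓ + (⅔)*(-5)²) = 113 + 120*(-⅓ + (⅔)*25) = 113 + 120*(-⅓ + 50/3) = 113 + 120*(49/3) = 113 + 1960 = 2073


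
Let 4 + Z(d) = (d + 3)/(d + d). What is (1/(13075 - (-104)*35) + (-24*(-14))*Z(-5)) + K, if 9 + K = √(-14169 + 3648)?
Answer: -21492146/16715 + 3*I*√1169 ≈ -1285.8 + 102.57*I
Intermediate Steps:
Z(d) = -4 + (3 + d)/(2*d) (Z(d) = -4 + (d + 3)/(d + d) = -4 + (3 + d)/((2*d)) = -4 + (3 + d)*(1/(2*d)) = -4 + (3 + d)/(2*d))
K = -9 + 3*I*√1169 (K = -9 + √(-14169 + 3648) = -9 + √(-10521) = -9 + 3*I*√1169 ≈ -9.0 + 102.57*I)
(1/(13075 - (-104)*35) + (-24*(-14))*Z(-5)) + K = (1/(13075 - (-104)*35) + (-24*(-14))*((½)*(3 - 7*(-5))/(-5))) + (-9 + 3*I*√1169) = (1/(13075 - 1*(-3640)) + 336*((½)*(-⅕)*(3 + 35))) + (-9 + 3*I*√1169) = (1/(13075 + 3640) + 336*((½)*(-⅕)*38)) + (-9 + 3*I*√1169) = (1/16715 + 336*(-19/5)) + (-9 + 3*I*√1169) = (1/16715 - 6384/5) + (-9 + 3*I*√1169) = -21341711/16715 + (-9 + 3*I*√1169) = -21492146/16715 + 3*I*√1169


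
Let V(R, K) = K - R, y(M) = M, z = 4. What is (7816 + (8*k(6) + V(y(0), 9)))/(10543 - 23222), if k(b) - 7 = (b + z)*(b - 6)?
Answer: -7881/12679 ≈ -0.62158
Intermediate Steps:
k(b) = 7 + (-6 + b)*(4 + b) (k(b) = 7 + (b + 4)*(b - 6) = 7 + (4 + b)*(-6 + b) = 7 + (-6 + b)*(4 + b))
(7816 + (8*k(6) + V(y(0), 9)))/(10543 - 23222) = (7816 + (8*(-17 + 6² - 2*6) + (9 - 1*0)))/(10543 - 23222) = (7816 + (8*(-17 + 36 - 12) + (9 + 0)))/(-12679) = (7816 + (8*7 + 9))*(-1/12679) = (7816 + (56 + 9))*(-1/12679) = (7816 + 65)*(-1/12679) = 7881*(-1/12679) = -7881/12679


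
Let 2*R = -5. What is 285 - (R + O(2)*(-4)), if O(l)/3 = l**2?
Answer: 671/2 ≈ 335.50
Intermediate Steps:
R = -5/2 (R = (1/2)*(-5) = -5/2 ≈ -2.5000)
O(l) = 3*l**2
285 - (R + O(2)*(-4)) = 285 - (-5/2 + (3*2**2)*(-4)) = 285 - (-5/2 + (3*4)*(-4)) = 285 - (-5/2 + 12*(-4)) = 285 - (-5/2 - 48) = 285 - 1*(-101/2) = 285 + 101/2 = 671/2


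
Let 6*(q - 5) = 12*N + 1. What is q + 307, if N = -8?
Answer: 1777/6 ≈ 296.17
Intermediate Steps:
q = -65/6 (q = 5 + (12*(-8) + 1)/6 = 5 + (-96 + 1)/6 = 5 + (⅙)*(-95) = 5 - 95/6 = -65/6 ≈ -10.833)
q + 307 = -65/6 + 307 = 1777/6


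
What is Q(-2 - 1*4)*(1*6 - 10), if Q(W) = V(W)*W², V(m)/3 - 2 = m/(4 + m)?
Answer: -2160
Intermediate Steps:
V(m) = 6 + 3*m/(4 + m) (V(m) = 6 + 3*(m/(4 + m)) = 6 + 3*m/(4 + m))
Q(W) = 3*W²*(8 + 3*W)/(4 + W) (Q(W) = (3*(8 + 3*W)/(4 + W))*W² = 3*W²*(8 + 3*W)/(4 + W))
Q(-2 - 1*4)*(1*6 - 10) = ((-2 - 1*4)²*(24 + 9*(-2 - 1*4))/(4 + (-2 - 1*4)))*(1*6 - 10) = ((-2 - 4)²*(24 + 9*(-2 - 4))/(4 + (-2 - 4)))*(6 - 10) = ((-6)²*(24 + 9*(-6))/(4 - 6))*(-4) = (36*(24 - 54)/(-2))*(-4) = (36*(-½)*(-30))*(-4) = 540*(-4) = -2160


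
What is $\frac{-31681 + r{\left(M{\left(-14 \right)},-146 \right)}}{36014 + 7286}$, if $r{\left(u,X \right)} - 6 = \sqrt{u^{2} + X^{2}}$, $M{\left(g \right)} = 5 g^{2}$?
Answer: $- \frac{1267}{1732} + \frac{\sqrt{245429}}{21650} \approx -0.70864$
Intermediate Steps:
$r{\left(u,X \right)} = 6 + \sqrt{X^{2} + u^{2}}$ ($r{\left(u,X \right)} = 6 + \sqrt{u^{2} + X^{2}} = 6 + \sqrt{X^{2} + u^{2}}$)
$\frac{-31681 + r{\left(M{\left(-14 \right)},-146 \right)}}{36014 + 7286} = \frac{-31681 + \left(6 + \sqrt{\left(-146\right)^{2} + \left(5 \left(-14\right)^{2}\right)^{2}}\right)}{36014 + 7286} = \frac{-31681 + \left(6 + \sqrt{21316 + \left(5 \cdot 196\right)^{2}}\right)}{43300} = \left(-31681 + \left(6 + \sqrt{21316 + 980^{2}}\right)\right) \frac{1}{43300} = \left(-31681 + \left(6 + \sqrt{21316 + 960400}\right)\right) \frac{1}{43300} = \left(-31681 + \left(6 + \sqrt{981716}\right)\right) \frac{1}{43300} = \left(-31681 + \left(6 + 2 \sqrt{245429}\right)\right) \frac{1}{43300} = \left(-31675 + 2 \sqrt{245429}\right) \frac{1}{43300} = - \frac{1267}{1732} + \frac{\sqrt{245429}}{21650}$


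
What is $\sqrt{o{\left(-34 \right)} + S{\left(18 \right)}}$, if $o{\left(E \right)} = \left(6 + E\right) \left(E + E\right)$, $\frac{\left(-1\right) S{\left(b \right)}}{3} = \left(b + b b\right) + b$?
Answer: $2 \sqrt{206} \approx 28.705$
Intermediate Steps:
$S{\left(b \right)} = - 6 b - 3 b^{2}$ ($S{\left(b \right)} = - 3 \left(\left(b + b b\right) + b\right) = - 3 \left(\left(b + b^{2}\right) + b\right) = - 3 \left(b^{2} + 2 b\right) = - 6 b - 3 b^{2}$)
$o{\left(E \right)} = 2 E \left(6 + E\right)$ ($o{\left(E \right)} = \left(6 + E\right) 2 E = 2 E \left(6 + E\right)$)
$\sqrt{o{\left(-34 \right)} + S{\left(18 \right)}} = \sqrt{2 \left(-34\right) \left(6 - 34\right) - 54 \left(2 + 18\right)} = \sqrt{2 \left(-34\right) \left(-28\right) - 54 \cdot 20} = \sqrt{1904 - 1080} = \sqrt{824} = 2 \sqrt{206}$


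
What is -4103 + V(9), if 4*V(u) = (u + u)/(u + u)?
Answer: -16411/4 ≈ -4102.8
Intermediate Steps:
V(u) = ¼ (V(u) = ((u + u)/(u + u))/4 = ((2*u)/((2*u)))/4 = ((2*u)*(1/(2*u)))/4 = (¼)*1 = ¼)
-4103 + V(9) = -4103 + ¼ = -16411/4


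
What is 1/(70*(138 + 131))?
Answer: 1/18830 ≈ 5.3107e-5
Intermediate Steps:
1/(70*(138 + 131)) = 1/(70*269) = 1/18830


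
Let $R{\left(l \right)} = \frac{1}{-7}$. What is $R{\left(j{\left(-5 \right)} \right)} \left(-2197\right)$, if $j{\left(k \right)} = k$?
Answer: $\frac{2197}{7} \approx 313.86$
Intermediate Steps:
$R{\left(l \right)} = - \frac{1}{7}$
$R{\left(j{\left(-5 \right)} \right)} \left(-2197\right) = \left(- \frac{1}{7}\right) \left(-2197\right) = \frac{2197}{7}$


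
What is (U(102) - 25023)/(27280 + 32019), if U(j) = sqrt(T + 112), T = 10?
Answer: -1317/3121 + sqrt(122)/59299 ≈ -0.42179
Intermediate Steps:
U(j) = sqrt(122) (U(j) = sqrt(10 + 112) = sqrt(122))
(U(102) - 25023)/(27280 + 32019) = (sqrt(122) - 25023)/(27280 + 32019) = (-25023 + sqrt(122))/59299 = (-25023 + sqrt(122))*(1/59299) = -1317/3121 + sqrt(122)/59299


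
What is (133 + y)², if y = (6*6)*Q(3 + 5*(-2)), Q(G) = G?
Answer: 14161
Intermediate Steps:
y = -252 (y = (6*6)*(3 + 5*(-2)) = 36*(3 - 10) = 36*(-7) = -252)
(133 + y)² = (133 - 252)² = (-119)² = 14161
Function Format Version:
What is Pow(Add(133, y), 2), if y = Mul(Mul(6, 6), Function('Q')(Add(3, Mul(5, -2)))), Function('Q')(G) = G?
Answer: 14161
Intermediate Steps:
y = -252 (y = Mul(Mul(6, 6), Add(3, Mul(5, -2))) = Mul(36, Add(3, -10)) = Mul(36, -7) = -252)
Pow(Add(133, y), 2) = Pow(Add(133, -252), 2) = Pow(-119, 2) = 14161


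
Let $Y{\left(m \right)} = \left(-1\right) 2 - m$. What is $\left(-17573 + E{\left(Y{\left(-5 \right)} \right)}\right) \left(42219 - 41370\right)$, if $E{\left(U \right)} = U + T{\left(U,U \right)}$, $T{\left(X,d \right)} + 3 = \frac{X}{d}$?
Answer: $-14918628$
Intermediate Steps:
$Y{\left(m \right)} = -2 - m$
$T{\left(X,d \right)} = -3 + \frac{X}{d}$
$E{\left(U \right)} = -2 + U$ ($E{\left(U \right)} = U - \left(3 - \frac{U}{U}\right) = U + \left(-3 + 1\right) = U - 2 = -2 + U$)
$\left(-17573 + E{\left(Y{\left(-5 \right)} \right)}\right) \left(42219 - 41370\right) = \left(-17573 - -1\right) \left(42219 - 41370\right) = \left(-17573 + \left(-2 + \left(-2 + 5\right)\right)\right) 849 = \left(-17573 + \left(-2 + 3\right)\right) 849 = \left(-17573 + 1\right) 849 = \left(-17572\right) 849 = -14918628$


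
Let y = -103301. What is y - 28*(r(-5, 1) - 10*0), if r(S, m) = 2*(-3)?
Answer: -103133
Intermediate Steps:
r(S, m) = -6
y - 28*(r(-5, 1) - 10*0) = -103301 - 28*(-6 - 10*0) = -103301 - 28*(-6 + 0) = -103301 - 28*(-6) = -103301 + 168 = -103133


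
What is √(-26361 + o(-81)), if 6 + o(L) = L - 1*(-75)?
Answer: I*√26373 ≈ 162.4*I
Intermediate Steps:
o(L) = 69 + L (o(L) = -6 + (L - 1*(-75)) = -6 + (L + 75) = -6 + (75 + L) = 69 + L)
√(-26361 + o(-81)) = √(-26361 + (69 - 81)) = √(-26361 - 12) = √(-26373) = I*√26373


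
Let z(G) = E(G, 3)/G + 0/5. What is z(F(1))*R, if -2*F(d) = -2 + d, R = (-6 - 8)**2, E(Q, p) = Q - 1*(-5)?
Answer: 2156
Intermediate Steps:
E(Q, p) = 5 + Q (E(Q, p) = Q + 5 = 5 + Q)
R = 196 (R = (-14)**2 = 196)
F(d) = 1 - d/2 (F(d) = -(-2 + d)/2 = 1 - d/2)
z(G) = (5 + G)/G (z(G) = (5 + G)/G + 0/5 = (5 + G)/G + 0*(1/5) = (5 + G)/G + 0 = (5 + G)/G)
z(F(1))*R = ((5 + (1 - 1/2*1))/(1 - 1/2*1))*196 = ((5 + (1 - 1/2))/(1 - 1/2))*196 = ((5 + 1/2)/(1/2))*196 = (2*(11/2))*196 = 11*196 = 2156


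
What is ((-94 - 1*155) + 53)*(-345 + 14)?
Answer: 64876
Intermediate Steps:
((-94 - 1*155) + 53)*(-345 + 14) = ((-94 - 155) + 53)*(-331) = (-249 + 53)*(-331) = -196*(-331) = 64876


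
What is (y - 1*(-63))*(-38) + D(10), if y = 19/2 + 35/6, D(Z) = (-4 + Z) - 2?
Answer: -8918/3 ≈ -2972.7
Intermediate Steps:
D(Z) = -6 + Z
y = 46/3 (y = 19*(½) + 35*(⅙) = 19/2 + 35/6 = 46/3 ≈ 15.333)
(y - 1*(-63))*(-38) + D(10) = (46/3 - 1*(-63))*(-38) + (-6 + 10) = (46/3 + 63)*(-38) + 4 = (235/3)*(-38) + 4 = -8930/3 + 4 = -8918/3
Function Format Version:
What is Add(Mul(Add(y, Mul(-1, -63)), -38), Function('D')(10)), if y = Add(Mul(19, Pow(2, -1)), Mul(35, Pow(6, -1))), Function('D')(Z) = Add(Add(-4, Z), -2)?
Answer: Rational(-8918, 3) ≈ -2972.7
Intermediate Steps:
Function('D')(Z) = Add(-6, Z)
y = Rational(46, 3) (y = Add(Mul(19, Rational(1, 2)), Mul(35, Rational(1, 6))) = Add(Rational(19, 2), Rational(35, 6)) = Rational(46, 3) ≈ 15.333)
Add(Mul(Add(y, Mul(-1, -63)), -38), Function('D')(10)) = Add(Mul(Add(Rational(46, 3), Mul(-1, -63)), -38), Add(-6, 10)) = Add(Mul(Add(Rational(46, 3), 63), -38), 4) = Add(Mul(Rational(235, 3), -38), 4) = Add(Rational(-8930, 3), 4) = Rational(-8918, 3)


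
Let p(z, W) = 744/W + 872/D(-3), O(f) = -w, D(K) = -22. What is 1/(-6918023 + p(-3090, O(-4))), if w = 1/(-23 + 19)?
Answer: -11/76065953 ≈ -1.4461e-7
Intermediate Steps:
w = -¼ (w = 1/(-4) = -¼ ≈ -0.25000)
O(f) = ¼ (O(f) = -1*(-¼) = ¼)
p(z, W) = -436/11 + 744/W (p(z, W) = 744/W + 872/(-22) = 744/W + 872*(-1/22) = 744/W - 436/11 = -436/11 + 744/W)
1/(-6918023 + p(-3090, O(-4))) = 1/(-6918023 + (-436/11 + 744/(¼))) = 1/(-6918023 + (-436/11 + 744*4)) = 1/(-6918023 + (-436/11 + 2976)) = 1/(-6918023 + 32300/11) = 1/(-76065953/11) = -11/76065953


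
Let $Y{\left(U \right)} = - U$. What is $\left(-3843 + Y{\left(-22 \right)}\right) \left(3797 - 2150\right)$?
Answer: $-6293187$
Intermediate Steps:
$\left(-3843 + Y{\left(-22 \right)}\right) \left(3797 - 2150\right) = \left(-3843 - -22\right) \left(3797 - 2150\right) = \left(-3843 + 22\right) 1647 = \left(-3821\right) 1647 = -6293187$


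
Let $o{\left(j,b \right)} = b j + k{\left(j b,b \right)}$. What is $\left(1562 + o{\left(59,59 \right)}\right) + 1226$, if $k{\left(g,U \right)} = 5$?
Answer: $6274$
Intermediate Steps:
$o{\left(j,b \right)} = 5 + b j$ ($o{\left(j,b \right)} = b j + 5 = 5 + b j$)
$\left(1562 + o{\left(59,59 \right)}\right) + 1226 = \left(1562 + \left(5 + 59 \cdot 59\right)\right) + 1226 = \left(1562 + \left(5 + 3481\right)\right) + 1226 = \left(1562 + 3486\right) + 1226 = 5048 + 1226 = 6274$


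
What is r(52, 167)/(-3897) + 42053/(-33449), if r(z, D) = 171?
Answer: -18844480/14483417 ≈ -1.3011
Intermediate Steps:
r(52, 167)/(-3897) + 42053/(-33449) = 171/(-3897) + 42053/(-33449) = 171*(-1/3897) + 42053*(-1/33449) = -19/433 - 42053/33449 = -18844480/14483417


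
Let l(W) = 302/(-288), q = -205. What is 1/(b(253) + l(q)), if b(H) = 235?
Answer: 144/33689 ≈ 0.0042744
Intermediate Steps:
l(W) = -151/144 (l(W) = 302*(-1/288) = -151/144)
1/(b(253) + l(q)) = 1/(235 - 151/144) = 1/(33689/144) = 144/33689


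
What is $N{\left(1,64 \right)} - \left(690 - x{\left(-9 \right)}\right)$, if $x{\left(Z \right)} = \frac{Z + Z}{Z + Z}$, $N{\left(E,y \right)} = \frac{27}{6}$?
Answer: $- \frac{1369}{2} \approx -684.5$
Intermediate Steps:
$N{\left(E,y \right)} = \frac{9}{2}$ ($N{\left(E,y \right)} = 27 \cdot \frac{1}{6} = \frac{9}{2}$)
$x{\left(Z \right)} = 1$ ($x{\left(Z \right)} = \frac{2 Z}{2 Z} = 2 Z \frac{1}{2 Z} = 1$)
$N{\left(1,64 \right)} - \left(690 - x{\left(-9 \right)}\right) = \frac{9}{2} - \left(690 - 1\right) = \frac{9}{2} - 689 = - \frac{1369}{2}$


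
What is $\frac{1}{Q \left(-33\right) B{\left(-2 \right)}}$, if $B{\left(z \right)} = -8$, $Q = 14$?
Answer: $\frac{1}{3696} \approx 0.00027056$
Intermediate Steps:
$\frac{1}{Q \left(-33\right) B{\left(-2 \right)}} = \frac{1}{14 \left(-33\right) \left(-8\right)} = \frac{1}{\left(-462\right) \left(-8\right)} = \frac{1}{3696}$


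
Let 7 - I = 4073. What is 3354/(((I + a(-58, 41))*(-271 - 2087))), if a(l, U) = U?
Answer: 559/1581825 ≈ 0.00035339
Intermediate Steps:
I = -4066 (I = 7 - 1*4073 = 7 - 4073 = -4066)
3354/(((I + a(-58, 41))*(-271 - 2087))) = 3354/(((-4066 + 41)*(-271 - 2087))) = 3354/((-4025*(-2358))) = 3354/9490950 = 3354*(1/9490950) = 559/1581825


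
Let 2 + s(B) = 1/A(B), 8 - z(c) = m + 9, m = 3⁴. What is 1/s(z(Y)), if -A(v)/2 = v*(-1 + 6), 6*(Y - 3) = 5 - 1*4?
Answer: -820/1639 ≈ -0.50031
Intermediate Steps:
m = 81
Y = 19/6 (Y = 3 + (5 - 1*4)/6 = 3 + (5 - 4)/6 = 3 + (⅙)*1 = 3 + ⅙ = 19/6 ≈ 3.1667)
A(v) = -10*v (A(v) = -2*v*(-1 + 6) = -2*v*5 = -10*v)
z(c) = -82 (z(c) = 8 - (81 + 9) = 8 - 1*90 = 8 - 90 = -82)
s(B) = -2 - 1/(10*B) (s(B) = -2 + 1/(-10*B) = -2 - 1/(10*B))
1/s(z(Y)) = 1/(-2 - ⅒/(-82)) = 1/(-2 - ⅒*(-1/82)) = 1/(-2 + 1/820) = 1/(-1639/820) = -820/1639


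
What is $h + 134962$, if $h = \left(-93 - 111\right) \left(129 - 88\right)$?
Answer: $126598$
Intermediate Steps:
$h = -8364$ ($h = \left(-204\right) 41 = -8364$)
$h + 134962 = -8364 + 134962 = 126598$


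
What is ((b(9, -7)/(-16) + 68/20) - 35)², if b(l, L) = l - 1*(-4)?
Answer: 6723649/6400 ≈ 1050.6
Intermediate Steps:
b(l, L) = 4 + l (b(l, L) = l + 4 = 4 + l)
((b(9, -7)/(-16) + 68/20) - 35)² = (((4 + 9)/(-16) + 68/20) - 35)² = ((13*(-1/16) + 68*(1/20)) - 35)² = ((-13/16 + 17/5) - 35)² = (207/80 - 35)² = (-2593/80)² = 6723649/6400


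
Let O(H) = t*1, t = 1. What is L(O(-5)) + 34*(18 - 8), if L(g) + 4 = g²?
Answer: 337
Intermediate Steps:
O(H) = 1 (O(H) = 1*1 = 1)
L(g) = -4 + g²
L(O(-5)) + 34*(18 - 8) = (-4 + 1²) + 34*(18 - 8) = (-4 + 1) + 34*10 = -3 + 340 = 337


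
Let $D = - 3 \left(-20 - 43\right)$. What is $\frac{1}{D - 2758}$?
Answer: $- \frac{1}{2569} \approx -0.00038926$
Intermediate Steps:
$D = 189$ ($D = \left(-3\right) \left(-63\right) = 189$)
$\frac{1}{D - 2758} = \frac{1}{189 - 2758} = \frac{1}{-2569} = - \frac{1}{2569}$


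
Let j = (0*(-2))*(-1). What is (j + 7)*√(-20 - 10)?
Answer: 7*I*√30 ≈ 38.341*I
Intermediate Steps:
j = 0 (j = 0*(-1) = 0)
(j + 7)*√(-20 - 10) = (0 + 7)*√(-20 - 10) = 7*√(-30) = 7*(I*√30) = 7*I*√30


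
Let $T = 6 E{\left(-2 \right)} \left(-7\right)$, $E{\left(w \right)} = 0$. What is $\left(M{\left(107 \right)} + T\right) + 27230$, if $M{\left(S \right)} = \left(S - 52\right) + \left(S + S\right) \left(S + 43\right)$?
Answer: $59385$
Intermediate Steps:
$M{\left(S \right)} = -52 + S + 2 S \left(43 + S\right)$ ($M{\left(S \right)} = \left(-52 + S\right) + 2 S \left(43 + S\right) = -52 + S + 2 S \left(43 + S\right)$)
$T = 0$ ($T = 6 \cdot 0 \left(-7\right) = 0 \left(-7\right) = 0$)
$\left(M{\left(107 \right)} + T\right) + 27230 = \left(\left(-52 + 2 \cdot 107^{2} + 87 \cdot 107\right) + 0\right) + 27230 = \left(\left(-52 + 2 \cdot 11449 + 9309\right) + 0\right) + 27230 = \left(\left(-52 + 22898 + 9309\right) + 0\right) + 27230 = \left(32155 + 0\right) + 27230 = 32155 + 27230 = 59385$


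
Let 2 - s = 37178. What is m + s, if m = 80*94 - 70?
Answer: -29726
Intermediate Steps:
s = -37176 (s = 2 - 1*37178 = 2 - 37178 = -37176)
m = 7450 (m = 7520 - 70 = 7450)
m + s = 7450 - 37176 = -29726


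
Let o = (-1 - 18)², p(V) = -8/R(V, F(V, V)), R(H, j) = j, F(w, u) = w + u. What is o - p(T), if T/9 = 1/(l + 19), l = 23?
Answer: 1139/3 ≈ 379.67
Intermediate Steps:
F(w, u) = u + w
T = 3/14 (T = 9/(23 + 19) = 9/42 = 9*(1/42) = 3/14 ≈ 0.21429)
p(V) = -4/V (p(V) = -8/(V + V) = -8*1/(2*V) = -4/V)
o = 361 (o = (-19)² = 361)
o - p(T) = 361 - (-4)/3/14 = 361 - (-4)*14/3 = 361 - 1*(-56/3) = 361 + 56/3 = 1139/3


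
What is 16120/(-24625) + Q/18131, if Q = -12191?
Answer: -118495019/89295175 ≈ -1.3270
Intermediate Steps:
16120/(-24625) + Q/18131 = 16120/(-24625) - 12191/18131 = 16120*(-1/24625) - 12191*1/18131 = -3224/4925 - 12191/18131 = -118495019/89295175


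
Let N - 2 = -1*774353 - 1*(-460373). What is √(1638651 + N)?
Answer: √1324673 ≈ 1150.9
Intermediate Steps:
N = -313978 (N = 2 + (-1*774353 - 1*(-460373)) = 2 + (-774353 + 460373) = 2 - 313980 = -313978)
√(1638651 + N) = √(1638651 - 313978) = √1324673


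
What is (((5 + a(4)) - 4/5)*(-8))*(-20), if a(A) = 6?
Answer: 1632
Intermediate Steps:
(((5 + a(4)) - 4/5)*(-8))*(-20) = (((5 + 6) - 4/5)*(-8))*(-20) = ((11 - 4*1/5)*(-8))*(-20) = ((11 - 4/5)*(-8))*(-20) = ((51/5)*(-8))*(-20) = -408/5*(-20) = 1632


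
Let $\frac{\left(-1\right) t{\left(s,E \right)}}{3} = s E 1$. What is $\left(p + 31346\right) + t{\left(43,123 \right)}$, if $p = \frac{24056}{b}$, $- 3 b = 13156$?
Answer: $\frac{50892389}{3289} \approx 15474.0$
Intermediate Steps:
$b = - \frac{13156}{3}$ ($b = \left(- \frac{1}{3}\right) 13156 = - \frac{13156}{3} \approx -4385.3$)
$t{\left(s,E \right)} = - 3 E s$ ($t{\left(s,E \right)} = - 3 s E 1 = - 3 E s 1 = - 3 E s$)
$p = - \frac{18042}{3289}$ ($p = \frac{24056}{- \frac{13156}{3}} = 24056 \left(- \frac{3}{13156}\right) = - \frac{18042}{3289} \approx -5.4856$)
$\left(p + 31346\right) + t{\left(43,123 \right)} = \left(- \frac{18042}{3289} + 31346\right) - 369 \cdot 43 = \frac{103078952}{3289} - 15867 = \frac{50892389}{3289}$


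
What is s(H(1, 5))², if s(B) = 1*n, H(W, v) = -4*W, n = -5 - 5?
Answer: 100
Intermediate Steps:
n = -10
s(B) = -10 (s(B) = 1*(-10) = -10)
s(H(1, 5))² = (-10)² = 100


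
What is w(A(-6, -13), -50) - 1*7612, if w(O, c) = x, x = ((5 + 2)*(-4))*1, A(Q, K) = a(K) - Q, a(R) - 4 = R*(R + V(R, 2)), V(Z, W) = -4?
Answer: -7640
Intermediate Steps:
a(R) = 4 + R*(-4 + R) (a(R) = 4 + R*(R - 4) = 4 + R*(-4 + R))
A(Q, K) = 4 + K² - Q - 4*K (A(Q, K) = (4 + K² - 4*K) - Q = 4 + K² - Q - 4*K)
x = -28 (x = (7*(-4))*1 = -28*1 = -28)
w(O, c) = -28
w(A(-6, -13), -50) - 1*7612 = -28 - 1*7612 = -28 - 7612 = -7640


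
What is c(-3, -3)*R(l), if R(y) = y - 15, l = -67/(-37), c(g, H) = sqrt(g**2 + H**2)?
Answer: -1464*sqrt(2)/37 ≈ -55.957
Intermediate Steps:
c(g, H) = sqrt(H**2 + g**2)
l = 67/37 (l = -67*(-1/37) = 67/37 ≈ 1.8108)
R(y) = -15 + y
c(-3, -3)*R(l) = sqrt((-3)**2 + (-3)**2)*(-15 + 67/37) = sqrt(9 + 9)*(-488/37) = sqrt(18)*(-488/37) = (3*sqrt(2))*(-488/37) = -1464*sqrt(2)/37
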